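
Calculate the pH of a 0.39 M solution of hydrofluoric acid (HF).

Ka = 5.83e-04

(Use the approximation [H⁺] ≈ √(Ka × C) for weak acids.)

[H⁺] = √(Ka × C) = √(5.83e-04 × 0.39) = 1.5079e-02. pH = -log(1.5079e-02)

pH = 1.82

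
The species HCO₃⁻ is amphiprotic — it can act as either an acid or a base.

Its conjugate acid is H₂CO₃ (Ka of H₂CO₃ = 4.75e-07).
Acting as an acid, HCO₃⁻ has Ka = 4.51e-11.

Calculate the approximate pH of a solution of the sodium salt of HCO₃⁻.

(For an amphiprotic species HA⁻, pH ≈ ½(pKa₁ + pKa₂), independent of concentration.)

pKa₁ = -log(4.75e-07) = 6.32; pKa₂ = -log(4.51e-11) = 10.35. For an amphiprotic species, pH ≈ ½(pKa₁ + pKa₂) = ½(6.32 + 10.35) = 8.33.

pH = 8.33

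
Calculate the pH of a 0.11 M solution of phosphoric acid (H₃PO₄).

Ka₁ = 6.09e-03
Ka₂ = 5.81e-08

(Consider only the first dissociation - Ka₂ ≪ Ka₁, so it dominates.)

First dissociation dominates. From Ka₁ = [H⁺][HA⁻]/[H₂A], x² + Ka₁·x − Ka₁·C = 0 with C = 0.11 M and Ka₁ = 6.09e-03. Solving: [H⁺] = (−Ka₁ + √(Ka₁² + 4·Ka₁·C)) / 2 = 2.3016e-02 M. pH = -log(2.3016e-02) = 1.64.

pH = 1.64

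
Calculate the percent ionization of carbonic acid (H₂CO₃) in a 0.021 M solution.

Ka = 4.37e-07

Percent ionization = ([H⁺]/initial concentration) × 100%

Using Ka equilibrium: x² + Ka×x - Ka×C = 0. Solving: [H⁺] = 9.5578e-05. Percent = (9.5578e-05/0.021) × 100

Percent ionization = 0.455%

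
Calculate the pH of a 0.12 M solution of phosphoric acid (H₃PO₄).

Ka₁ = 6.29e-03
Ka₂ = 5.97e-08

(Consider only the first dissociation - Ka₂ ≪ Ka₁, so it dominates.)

First dissociation dominates. From Ka₁ = [H⁺][HA⁻]/[H₂A], x² + Ka₁·x − Ka₁·C = 0 with C = 0.12 M and Ka₁ = 6.29e-03. Solving: [H⁺] = (−Ka₁ + √(Ka₁² + 4·Ka₁·C)) / 2 = 2.4508e-02 M. pH = -log(2.4508e-02) = 1.61.

pH = 1.61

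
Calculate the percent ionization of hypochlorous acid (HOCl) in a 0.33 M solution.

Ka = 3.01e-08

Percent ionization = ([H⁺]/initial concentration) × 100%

Using Ka equilibrium: x² + Ka×x - Ka×C = 0. Solving: [H⁺] = 9.9649e-05. Percent = (9.9649e-05/0.33) × 100

Percent ionization = 0.0302%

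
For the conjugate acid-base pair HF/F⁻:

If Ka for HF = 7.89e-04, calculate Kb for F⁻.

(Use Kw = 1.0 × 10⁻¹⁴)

For a conjugate pair Ka × Kb = Kw, so Kb = Kw/Ka = 1.0 × 10⁻¹⁴ / 7.89e-04 = 1.27e-11.

K_b = 1.27e-11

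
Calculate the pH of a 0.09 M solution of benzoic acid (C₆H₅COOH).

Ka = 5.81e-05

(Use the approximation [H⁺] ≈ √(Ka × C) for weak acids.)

[H⁺] = √(Ka × C) = √(5.81e-05 × 0.09) = 2.2867e-03. pH = -log(2.2867e-03)

pH = 2.64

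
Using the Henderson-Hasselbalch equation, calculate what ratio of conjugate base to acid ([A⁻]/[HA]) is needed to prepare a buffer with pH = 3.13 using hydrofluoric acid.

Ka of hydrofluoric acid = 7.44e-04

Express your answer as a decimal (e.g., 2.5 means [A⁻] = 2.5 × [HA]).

pKa = -log(7.44e-04) = 3.1284. pH = pKa + log([A⁻]/[HA]), so log([A⁻]/[HA]) = pH − pKa = 3.13 − 3.1284 = 0.0016. [A⁻]/[HA] = 10^(0.0016) = 1.00

[A⁻]/[HA] = 1.00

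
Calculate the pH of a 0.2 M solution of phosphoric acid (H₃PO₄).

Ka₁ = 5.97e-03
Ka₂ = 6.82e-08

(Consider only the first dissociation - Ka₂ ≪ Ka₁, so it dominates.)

First dissociation dominates. From Ka₁ = [H⁺][HA⁻]/[H₂A], x² + Ka₁·x − Ka₁·C = 0 with C = 0.2 M and Ka₁ = 5.97e-03. Solving: [H⁺] = (−Ka₁ + √(Ka₁² + 4·Ka₁·C)) / 2 = 3.1698e-02 M. pH = -log(3.1698e-02) = 1.50.

pH = 1.50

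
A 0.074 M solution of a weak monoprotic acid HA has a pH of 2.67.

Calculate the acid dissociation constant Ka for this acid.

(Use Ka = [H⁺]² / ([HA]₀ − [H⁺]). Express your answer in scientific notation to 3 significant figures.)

[H⁺] = 10^(−pH) = 10^(−2.67) = 2.138e-03 M. For HA ⇌ H⁺ + A⁻, Ka = [H⁺][A⁻]/[HA] = [H⁺]² / ([HA]₀ − [H⁺]) = (2.138e-03)² / (0.074 − 2.138e-03) = 6.36e-05.

K_a = 6.36e-05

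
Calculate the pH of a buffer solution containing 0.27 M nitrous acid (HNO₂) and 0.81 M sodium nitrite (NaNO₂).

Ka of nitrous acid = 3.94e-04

pKa = -log(3.94e-04) = 3.40. pH = pKa + log([A⁻]/[HA]) = 3.40 + log(0.81/0.27)

pH = 3.88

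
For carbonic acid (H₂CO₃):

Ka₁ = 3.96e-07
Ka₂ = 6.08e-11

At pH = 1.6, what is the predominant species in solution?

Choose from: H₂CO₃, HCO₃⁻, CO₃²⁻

pKa₁ = 6.40, pKa₂ = 10.22. For a polyprotic acid the predominant species crosses at each pKa: below pKa_n the protonated form dominates, above it the deprotonated form does. At pH = 1.6, the predominant species is H₂CO₃.

H₂CO₃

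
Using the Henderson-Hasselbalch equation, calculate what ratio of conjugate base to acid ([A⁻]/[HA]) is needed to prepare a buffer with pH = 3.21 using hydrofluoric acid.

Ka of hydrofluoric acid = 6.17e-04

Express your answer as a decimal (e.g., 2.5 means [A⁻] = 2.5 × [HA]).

pKa = -log(6.17e-04) = 3.2097. pH = pKa + log([A⁻]/[HA]), so log([A⁻]/[HA]) = pH − pKa = 3.21 − 3.2097 = 0.0003. [A⁻]/[HA] = 10^(0.0003) = 1.00

[A⁻]/[HA] = 1.00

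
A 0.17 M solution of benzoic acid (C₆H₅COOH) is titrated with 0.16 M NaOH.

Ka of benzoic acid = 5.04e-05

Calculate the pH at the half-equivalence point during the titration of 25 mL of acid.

At half-equivalence [HA] = [A⁻], so Henderson-Hasselbalch gives pH = pKa = -log(5.04e-05) = 4.30.

pH = pKa = 4.30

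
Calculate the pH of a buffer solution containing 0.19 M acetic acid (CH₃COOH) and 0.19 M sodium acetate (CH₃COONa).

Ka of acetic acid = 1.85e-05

pKa = -log(1.85e-05) = 4.73. pH = pKa + log([A⁻]/[HA]) = 4.73 + log(0.19/0.19)

pH = 4.73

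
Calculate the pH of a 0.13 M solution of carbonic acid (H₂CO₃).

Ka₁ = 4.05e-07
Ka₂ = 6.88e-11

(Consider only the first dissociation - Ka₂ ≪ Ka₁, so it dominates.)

First dissociation dominates. From Ka₁ = [H⁺][HA⁻]/[H₂A], x² + Ka₁·x − Ka₁·C = 0 with C = 0.13 M and Ka₁ = 4.05e-07. Solving: [H⁺] = (−Ka₁ + √(Ka₁² + 4·Ka₁·C)) / 2 = 2.2925e-04 M. pH = -log(2.2925e-04) = 3.64.

pH = 3.64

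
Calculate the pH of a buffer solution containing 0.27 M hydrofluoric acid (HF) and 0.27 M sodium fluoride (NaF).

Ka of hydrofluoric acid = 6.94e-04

pKa = -log(6.94e-04) = 3.16. pH = pKa + log([A⁻]/[HA]) = 3.16 + log(0.27/0.27)

pH = 3.16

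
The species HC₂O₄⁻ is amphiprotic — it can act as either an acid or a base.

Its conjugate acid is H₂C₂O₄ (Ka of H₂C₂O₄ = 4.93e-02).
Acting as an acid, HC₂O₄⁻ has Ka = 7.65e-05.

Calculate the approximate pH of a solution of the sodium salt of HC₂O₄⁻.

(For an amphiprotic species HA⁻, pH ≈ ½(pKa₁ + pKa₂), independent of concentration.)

pKa₁ = -log(4.93e-02) = 1.31; pKa₂ = -log(7.65e-05) = 4.12. For an amphiprotic species, pH ≈ ½(pKa₁ + pKa₂) = ½(1.31 + 4.12) = 2.71.

pH = 2.71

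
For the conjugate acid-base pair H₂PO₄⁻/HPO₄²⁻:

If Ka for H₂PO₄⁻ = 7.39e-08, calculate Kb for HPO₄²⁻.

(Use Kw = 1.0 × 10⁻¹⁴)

For a conjugate pair Ka × Kb = Kw, so Kb = Kw/Ka = 1.0 × 10⁻¹⁴ / 7.39e-08 = 1.35e-07.

K_b = 1.35e-07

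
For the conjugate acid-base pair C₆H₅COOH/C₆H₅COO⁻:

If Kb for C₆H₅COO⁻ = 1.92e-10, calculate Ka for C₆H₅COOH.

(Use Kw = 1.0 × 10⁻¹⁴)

For a conjugate pair Ka × Kb = Kw, so Ka = Kw/Kb = 1.0 × 10⁻¹⁴ / 1.92e-10 = 5.21e-05.

K_a = 5.21e-05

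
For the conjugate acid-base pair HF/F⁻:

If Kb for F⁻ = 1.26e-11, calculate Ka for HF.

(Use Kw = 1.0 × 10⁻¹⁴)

For a conjugate pair Ka × Kb = Kw, so Ka = Kw/Kb = 1.0 × 10⁻¹⁴ / 1.26e-11 = 7.94e-04.

K_a = 7.94e-04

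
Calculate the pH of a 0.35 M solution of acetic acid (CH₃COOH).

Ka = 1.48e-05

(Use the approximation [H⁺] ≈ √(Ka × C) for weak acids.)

[H⁺] = √(Ka × C) = √(1.48e-05 × 0.35) = 2.2760e-03. pH = -log(2.2760e-03)

pH = 2.64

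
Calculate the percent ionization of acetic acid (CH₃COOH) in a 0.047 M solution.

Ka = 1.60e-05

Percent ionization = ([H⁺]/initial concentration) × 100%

Using Ka equilibrium: x² + Ka×x - Ka×C = 0. Solving: [H⁺] = 8.5922e-04. Percent = (8.5922e-04/0.047) × 100

Percent ionization = 1.83%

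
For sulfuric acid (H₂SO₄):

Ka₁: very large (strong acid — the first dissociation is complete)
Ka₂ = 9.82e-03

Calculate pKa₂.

pKa₂ = -log(Ka₂) = -log(9.82e-03) = 2.01.

pK_{a2} = 2.01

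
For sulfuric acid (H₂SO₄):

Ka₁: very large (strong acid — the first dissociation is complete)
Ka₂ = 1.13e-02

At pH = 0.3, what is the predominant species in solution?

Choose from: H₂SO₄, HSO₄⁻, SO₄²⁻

The first dissociation is complete, so H₂SO₄ itself is never the predominant species in water; pKa₂ = -log(1.13e-02) = 1.95. For a polyprotic acid the predominant species crosses at each pKa: below pKa_n the protonated form dominates, above it the deprotonated form does. At pH = 0.3, the predominant species is HSO₄⁻.

HSO₄⁻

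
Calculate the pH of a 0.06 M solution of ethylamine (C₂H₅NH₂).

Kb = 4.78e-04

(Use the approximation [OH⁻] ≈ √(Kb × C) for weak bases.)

[OH⁻] = √(Kb × C) = √(4.78e-04 × 0.06) = 5.3554e-03. pOH = 2.27, pH = 14 - pOH

pH = 11.73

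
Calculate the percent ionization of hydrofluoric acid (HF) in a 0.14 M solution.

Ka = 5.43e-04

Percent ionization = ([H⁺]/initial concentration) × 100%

Using Ka equilibrium: x² + Ka×x - Ka×C = 0. Solving: [H⁺] = 8.4517e-03. Percent = (8.4517e-03/0.14) × 100

Percent ionization = 6.04%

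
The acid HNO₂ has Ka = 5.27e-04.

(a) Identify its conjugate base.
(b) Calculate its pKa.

(a) The conjugate base is formed by removing one H⁺ from HNO₂, giving NO₂⁻. (b) pKa = -log(Ka) = -log(5.27e-04) = 3.28.

Conjugate base: NO₂⁻; pK_a = 3.28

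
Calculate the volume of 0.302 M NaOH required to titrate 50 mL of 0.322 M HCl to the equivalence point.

At equivalence: moles acid = moles base. moles HCl = 0.322 × 50/1000 = 0.0161 mol. V_base = moles / 0.302 × 1000 = 53.3 mL.

V_{base} = 53.3 mL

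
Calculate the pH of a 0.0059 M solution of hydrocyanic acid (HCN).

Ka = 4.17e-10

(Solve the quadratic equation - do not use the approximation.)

x² + Ka×x - Ka×C = 0. Using quadratic formula: [H⁺] = 1.5683e-06

pH = 5.80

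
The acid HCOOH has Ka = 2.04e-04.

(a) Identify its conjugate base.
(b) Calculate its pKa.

(a) The conjugate base is formed by removing one H⁺ from HCOOH, giving HCOO⁻. (b) pKa = -log(Ka) = -log(2.04e-04) = 3.69.

Conjugate base: HCOO⁻; pK_a = 3.69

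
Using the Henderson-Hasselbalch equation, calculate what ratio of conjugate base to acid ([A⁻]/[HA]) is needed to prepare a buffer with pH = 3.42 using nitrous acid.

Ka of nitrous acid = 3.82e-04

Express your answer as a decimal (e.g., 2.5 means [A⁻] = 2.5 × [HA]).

pKa = -log(3.82e-04) = 3.4179. pH = pKa + log([A⁻]/[HA]), so log([A⁻]/[HA]) = pH − pKa = 3.42 − 3.4179 = 0.0021. [A⁻]/[HA] = 10^(0.0021) = 1.00

[A⁻]/[HA] = 1.00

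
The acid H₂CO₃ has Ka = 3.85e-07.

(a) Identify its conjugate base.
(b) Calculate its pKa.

(a) The conjugate base is formed by removing one H⁺ from H₂CO₃, giving HCO₃⁻. (b) pKa = -log(Ka) = -log(3.85e-07) = 6.41.

Conjugate base: HCO₃⁻; pK_a = 6.41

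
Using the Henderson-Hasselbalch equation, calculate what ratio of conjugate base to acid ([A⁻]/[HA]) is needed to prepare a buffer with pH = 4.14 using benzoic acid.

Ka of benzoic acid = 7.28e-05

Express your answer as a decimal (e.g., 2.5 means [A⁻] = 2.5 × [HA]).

pKa = -log(7.28e-05) = 4.1379. pH = pKa + log([A⁻]/[HA]), so log([A⁻]/[HA]) = pH − pKa = 4.14 − 4.1379 = 0.0021. [A⁻]/[HA] = 10^(0.0021) = 1.00

[A⁻]/[HA] = 1.00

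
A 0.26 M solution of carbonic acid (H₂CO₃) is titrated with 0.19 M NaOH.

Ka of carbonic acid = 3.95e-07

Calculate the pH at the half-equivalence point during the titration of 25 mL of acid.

At half-equivalence [HA] = [A⁻], so Henderson-Hasselbalch gives pH = pKa = -log(3.95e-07) = 6.40.

pH = pKa = 6.40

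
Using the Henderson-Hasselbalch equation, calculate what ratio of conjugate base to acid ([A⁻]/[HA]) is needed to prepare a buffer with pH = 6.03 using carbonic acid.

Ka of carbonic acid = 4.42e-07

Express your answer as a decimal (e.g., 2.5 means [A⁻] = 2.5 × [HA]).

pKa = -log(4.42e-07) = 6.3546. pH = pKa + log([A⁻]/[HA]), so log([A⁻]/[HA]) = pH − pKa = 6.03 − 6.3546 = -0.3246. [A⁻]/[HA] = 10^(-0.3246) = 0.474

[A⁻]/[HA] = 0.474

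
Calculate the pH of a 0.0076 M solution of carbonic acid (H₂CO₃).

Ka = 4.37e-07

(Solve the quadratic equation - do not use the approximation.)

x² + Ka×x - Ka×C = 0. Using quadratic formula: [H⁺] = 5.7412e-05

pH = 4.24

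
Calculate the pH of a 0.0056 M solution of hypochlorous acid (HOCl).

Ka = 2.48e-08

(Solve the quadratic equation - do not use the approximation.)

x² + Ka×x - Ka×C = 0. Using quadratic formula: [H⁺] = 1.1772e-05

pH = 4.93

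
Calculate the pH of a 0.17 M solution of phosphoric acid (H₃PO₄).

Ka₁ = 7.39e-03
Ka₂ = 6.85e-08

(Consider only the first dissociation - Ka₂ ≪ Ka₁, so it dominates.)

First dissociation dominates. From Ka₁ = [H⁺][HA⁻]/[H₂A], x² + Ka₁·x − Ka₁·C = 0 with C = 0.17 M and Ka₁ = 7.39e-03. Solving: [H⁺] = (−Ka₁ + √(Ka₁² + 4·Ka₁·C)) / 2 = 3.1941e-02 M. pH = -log(3.1941e-02) = 1.50.

pH = 1.50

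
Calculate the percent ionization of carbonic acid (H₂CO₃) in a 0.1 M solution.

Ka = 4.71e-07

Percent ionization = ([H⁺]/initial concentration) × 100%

Using Ka equilibrium: x² + Ka×x - Ka×C = 0. Solving: [H⁺] = 2.1679e-04. Percent = (2.1679e-04/0.1) × 100

Percent ionization = 0.217%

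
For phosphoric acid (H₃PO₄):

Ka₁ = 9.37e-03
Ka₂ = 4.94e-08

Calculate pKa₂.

pKa₂ = -log(Ka₂) = -log(4.94e-08) = 7.31.

pK_{a2} = 7.31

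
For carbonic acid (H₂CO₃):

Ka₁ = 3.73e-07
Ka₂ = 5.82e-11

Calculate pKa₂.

pKa₂ = -log(Ka₂) = -log(5.82e-11) = 10.24.

pK_{a2} = 10.24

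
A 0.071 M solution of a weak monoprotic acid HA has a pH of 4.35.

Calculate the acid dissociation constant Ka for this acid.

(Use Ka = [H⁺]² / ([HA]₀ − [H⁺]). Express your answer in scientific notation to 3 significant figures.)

[H⁺] = 10^(−pH) = 10^(−4.35) = 4.467e-05 M. For HA ⇌ H⁺ + A⁻, Ka = [H⁺][A⁻]/[HA] = [H⁺]² / ([HA]₀ − [H⁺]) = (4.467e-05)² / (0.071 − 4.467e-05) = 2.81e-08.

K_a = 2.81e-08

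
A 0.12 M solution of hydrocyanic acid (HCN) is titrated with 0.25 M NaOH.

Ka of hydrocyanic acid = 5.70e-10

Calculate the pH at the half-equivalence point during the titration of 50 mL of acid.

At half-equivalence [HA] = [A⁻], so Henderson-Hasselbalch gives pH = pKa = -log(5.70e-10) = 9.24.

pH = pKa = 9.24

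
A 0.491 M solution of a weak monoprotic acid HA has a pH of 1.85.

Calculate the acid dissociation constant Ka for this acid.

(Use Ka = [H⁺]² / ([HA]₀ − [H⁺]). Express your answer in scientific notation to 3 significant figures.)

[H⁺] = 10^(−pH) = 10^(−1.85) = 1.413e-02 M. For HA ⇌ H⁺ + A⁻, Ka = [H⁺][A⁻]/[HA] = [H⁺]² / ([HA]₀ − [H⁺]) = (1.413e-02)² / (0.491 − 1.413e-02) = 4.18e-04.

K_a = 4.18e-04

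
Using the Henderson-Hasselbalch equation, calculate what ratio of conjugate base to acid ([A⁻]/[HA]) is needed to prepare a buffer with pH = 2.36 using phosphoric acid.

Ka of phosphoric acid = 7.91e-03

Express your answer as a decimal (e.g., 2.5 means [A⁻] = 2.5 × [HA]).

pKa = -log(7.91e-03) = 2.1018. pH = pKa + log([A⁻]/[HA]), so log([A⁻]/[HA]) = pH − pKa = 2.36 − 2.1018 = 0.2582. [A⁻]/[HA] = 10^(0.2582) = 1.81

[A⁻]/[HA] = 1.81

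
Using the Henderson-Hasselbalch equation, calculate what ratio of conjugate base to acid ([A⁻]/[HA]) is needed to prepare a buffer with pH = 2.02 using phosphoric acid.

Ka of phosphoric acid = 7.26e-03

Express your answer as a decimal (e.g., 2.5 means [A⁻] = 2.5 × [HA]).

pKa = -log(7.26e-03) = 2.1391. pH = pKa + log([A⁻]/[HA]), so log([A⁻]/[HA]) = pH − pKa = 2.02 − 2.1391 = -0.1191. [A⁻]/[HA] = 10^(-0.1191) = 0.760

[A⁻]/[HA] = 0.760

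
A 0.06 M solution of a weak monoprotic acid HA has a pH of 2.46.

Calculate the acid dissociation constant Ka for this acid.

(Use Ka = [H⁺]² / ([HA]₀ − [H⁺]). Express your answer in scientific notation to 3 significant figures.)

[H⁺] = 10^(−pH) = 10^(−2.46) = 3.467e-03 M. For HA ⇌ H⁺ + A⁻, Ka = [H⁺][A⁻]/[HA] = [H⁺]² / ([HA]₀ − [H⁺]) = (3.467e-03)² / (0.06 − 3.467e-03) = 2.13e-04.

K_a = 2.13e-04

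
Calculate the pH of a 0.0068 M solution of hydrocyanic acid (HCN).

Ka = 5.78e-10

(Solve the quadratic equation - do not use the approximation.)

x² + Ka×x - Ka×C = 0. Using quadratic formula: [H⁺] = 1.9822e-06

pH = 5.70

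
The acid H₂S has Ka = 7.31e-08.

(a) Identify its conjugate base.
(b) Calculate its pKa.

(a) The conjugate base is formed by removing one H⁺ from H₂S, giving HS⁻. (b) pKa = -log(Ka) = -log(7.31e-08) = 7.14.

Conjugate base: HS⁻; pK_a = 7.14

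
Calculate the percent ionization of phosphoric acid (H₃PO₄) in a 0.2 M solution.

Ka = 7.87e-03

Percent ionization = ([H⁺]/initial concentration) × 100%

Using Ka equilibrium: x² + Ka×x - Ka×C = 0. Solving: [H⁺] = 3.5933e-02. Percent = (3.5933e-02/0.2) × 100

Percent ionization = 18%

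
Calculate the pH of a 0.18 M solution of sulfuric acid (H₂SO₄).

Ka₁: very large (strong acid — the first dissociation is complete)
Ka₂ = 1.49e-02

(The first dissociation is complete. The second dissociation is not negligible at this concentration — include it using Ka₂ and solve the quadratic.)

First dissociation is complete: [H⁺]₀ = [HSO₄⁻]₀ = C = 0.18 M. Second dissociation HSO₄⁻ ⇌ H⁺ + SO₄²⁻: let x = [SO₄²⁻]. Ka₂ = (C + x)·x / (C − x) = 1.49e-02 → x² + (C + Ka₂)·x − Ka₂·C = 0 → x² + 0.19490·x − 2.682e-03 = 0. x = (−0.19490 + √(0.19490² + 4 × 2.682e-03)) / 2 = 1.2906e-02 M. [H⁺] = C + x = 0.18 + 1.2906e-02 = 1.9291e-01 M. pH = -log(1.9291e-01) = 0.71.

pH = 0.71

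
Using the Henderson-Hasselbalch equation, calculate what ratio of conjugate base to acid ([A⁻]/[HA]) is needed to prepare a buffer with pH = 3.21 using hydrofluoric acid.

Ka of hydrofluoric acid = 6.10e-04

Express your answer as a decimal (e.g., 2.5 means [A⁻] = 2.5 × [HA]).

pKa = -log(6.10e-04) = 3.2147. pH = pKa + log([A⁻]/[HA]), so log([A⁻]/[HA]) = pH − pKa = 3.21 − 3.2147 = -0.0047. [A⁻]/[HA] = 10^(-0.0047) = 0.989

[A⁻]/[HA] = 0.989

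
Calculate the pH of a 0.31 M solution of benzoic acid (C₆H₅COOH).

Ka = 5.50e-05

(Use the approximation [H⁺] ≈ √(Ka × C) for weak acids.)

[H⁺] = √(Ka × C) = √(5.50e-05 × 0.31) = 4.1292e-03. pH = -log(4.1292e-03)

pH = 2.38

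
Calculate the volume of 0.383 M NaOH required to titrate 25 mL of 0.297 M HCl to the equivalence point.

At equivalence: moles acid = moles base. moles HCl = 0.297 × 25/1000 = 0.007425 mol. V_base = moles / 0.383 × 1000 = 19.4 mL.

V_{base} = 19.4 mL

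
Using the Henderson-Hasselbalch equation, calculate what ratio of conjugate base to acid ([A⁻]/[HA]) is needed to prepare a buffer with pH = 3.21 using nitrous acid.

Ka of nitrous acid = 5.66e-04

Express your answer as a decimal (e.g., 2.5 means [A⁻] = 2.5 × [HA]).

pKa = -log(5.66e-04) = 3.2472. pH = pKa + log([A⁻]/[HA]), so log([A⁻]/[HA]) = pH − pKa = 3.21 − 3.2472 = -0.0372. [A⁻]/[HA] = 10^(-0.0372) = 0.918

[A⁻]/[HA] = 0.918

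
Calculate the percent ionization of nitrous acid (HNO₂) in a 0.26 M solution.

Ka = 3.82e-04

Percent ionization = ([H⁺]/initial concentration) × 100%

Using Ka equilibrium: x² + Ka×x - Ka×C = 0. Solving: [H⁺] = 9.7768e-03. Percent = (9.7768e-03/0.26) × 100

Percent ionization = 3.76%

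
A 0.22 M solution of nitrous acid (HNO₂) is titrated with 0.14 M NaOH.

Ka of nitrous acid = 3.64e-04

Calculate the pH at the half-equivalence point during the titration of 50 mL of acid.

At half-equivalence [HA] = [A⁻], so Henderson-Hasselbalch gives pH = pKa = -log(3.64e-04) = 3.44.

pH = pKa = 3.44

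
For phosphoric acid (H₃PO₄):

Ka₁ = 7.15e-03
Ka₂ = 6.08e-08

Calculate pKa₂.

pKa₂ = -log(Ka₂) = -log(6.08e-08) = 7.22.

pK_{a2} = 7.22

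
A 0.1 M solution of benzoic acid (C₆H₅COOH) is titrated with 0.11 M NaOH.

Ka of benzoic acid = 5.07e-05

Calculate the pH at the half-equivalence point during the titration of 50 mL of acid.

At half-equivalence [HA] = [A⁻], so Henderson-Hasselbalch gives pH = pKa = -log(5.07e-05) = 4.29.

pH = pKa = 4.29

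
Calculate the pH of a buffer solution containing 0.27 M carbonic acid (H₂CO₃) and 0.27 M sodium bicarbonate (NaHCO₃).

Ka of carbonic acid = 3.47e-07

pKa = -log(3.47e-07) = 6.46. pH = pKa + log([A⁻]/[HA]) = 6.46 + log(0.27/0.27)

pH = 6.46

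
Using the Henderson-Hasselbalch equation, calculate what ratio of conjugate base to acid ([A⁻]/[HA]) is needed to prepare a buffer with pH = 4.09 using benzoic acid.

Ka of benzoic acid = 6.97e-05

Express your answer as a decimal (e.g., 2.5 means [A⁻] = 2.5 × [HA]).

pKa = -log(6.97e-05) = 4.1568. pH = pKa + log([A⁻]/[HA]), so log([A⁻]/[HA]) = pH − pKa = 4.09 − 4.1568 = -0.0668. [A⁻]/[HA] = 10^(-0.0668) = 0.857

[A⁻]/[HA] = 0.857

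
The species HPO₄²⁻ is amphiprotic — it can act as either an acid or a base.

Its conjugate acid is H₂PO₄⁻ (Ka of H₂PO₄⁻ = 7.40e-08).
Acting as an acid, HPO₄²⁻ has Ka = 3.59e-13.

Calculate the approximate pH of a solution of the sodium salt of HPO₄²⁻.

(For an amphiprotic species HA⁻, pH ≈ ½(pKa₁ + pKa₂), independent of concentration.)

pKa₁ = -log(7.40e-08) = 7.13; pKa₂ = -log(3.59e-13) = 12.44. For an amphiprotic species, pH ≈ ½(pKa₁ + pKa₂) = ½(7.13 + 12.44) = 9.79.

pH = 9.79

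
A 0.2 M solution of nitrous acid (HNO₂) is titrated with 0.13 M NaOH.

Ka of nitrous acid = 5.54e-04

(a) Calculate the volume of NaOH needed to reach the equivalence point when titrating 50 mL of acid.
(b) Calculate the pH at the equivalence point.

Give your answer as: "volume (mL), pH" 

moles acid = 0.2 × 50/1000 = 0.01 mol; V_base = moles/0.13 × 1000 = 76.9 mL. At equivalence only the conjugate base is present: [A⁻] = 0.01/0.127 = 7.8788e-02 M. Kb = Kw/Ka = 1.81e-11; [OH⁻] = √(Kb × [A⁻]) = 1.1925e-06; pOH = 5.92; pH = 14 - pOH = 8.08.

V = 76.9 mL, pH = 8.08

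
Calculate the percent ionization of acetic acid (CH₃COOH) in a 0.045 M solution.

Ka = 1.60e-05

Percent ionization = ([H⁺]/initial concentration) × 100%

Using Ka equilibrium: x² + Ka×x - Ka×C = 0. Solving: [H⁺] = 8.4057e-04. Percent = (8.4057e-04/0.045) × 100

Percent ionization = 1.87%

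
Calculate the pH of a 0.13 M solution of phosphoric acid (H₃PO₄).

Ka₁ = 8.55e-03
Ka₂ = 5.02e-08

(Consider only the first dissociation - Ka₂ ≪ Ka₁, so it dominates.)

First dissociation dominates. From Ka₁ = [H⁺][HA⁻]/[H₂A], x² + Ka₁·x − Ka₁·C = 0 with C = 0.13 M and Ka₁ = 8.55e-03. Solving: [H⁺] = (−Ka₁ + √(Ka₁² + 4·Ka₁·C)) / 2 = 2.9337e-02 M. pH = -log(2.9337e-02) = 1.53.

pH = 1.53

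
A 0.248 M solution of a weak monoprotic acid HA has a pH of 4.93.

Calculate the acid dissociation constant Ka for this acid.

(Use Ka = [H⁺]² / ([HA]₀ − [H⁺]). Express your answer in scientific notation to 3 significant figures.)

[H⁺] = 10^(−pH) = 10^(−4.93) = 1.175e-05 M. For HA ⇌ H⁺ + A⁻, Ka = [H⁺][A⁻]/[HA] = [H⁺]² / ([HA]₀ − [H⁺]) = (1.175e-05)² / (0.248 − 1.175e-05) = 5.57e-10.

K_a = 5.57e-10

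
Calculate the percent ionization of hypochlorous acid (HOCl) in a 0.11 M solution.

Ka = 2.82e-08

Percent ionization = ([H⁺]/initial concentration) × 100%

Using Ka equilibrium: x² + Ka×x - Ka×C = 0. Solving: [H⁺] = 5.5682e-05. Percent = (5.5682e-05/0.11) × 100

Percent ionization = 0.0506%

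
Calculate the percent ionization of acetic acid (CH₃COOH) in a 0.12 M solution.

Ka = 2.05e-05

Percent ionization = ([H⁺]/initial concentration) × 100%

Using Ka equilibrium: x² + Ka×x - Ka×C = 0. Solving: [H⁺] = 1.5582e-03. Percent = (1.5582e-03/0.12) × 100

Percent ionization = 1.3%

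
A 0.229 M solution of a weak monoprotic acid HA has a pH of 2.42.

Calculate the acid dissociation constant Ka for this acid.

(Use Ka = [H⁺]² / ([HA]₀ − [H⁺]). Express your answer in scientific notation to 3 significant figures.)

[H⁺] = 10^(−pH) = 10^(−2.42) = 3.802e-03 M. For HA ⇌ H⁺ + A⁻, Ka = [H⁺][A⁻]/[HA] = [H⁺]² / ([HA]₀ − [H⁺]) = (3.802e-03)² / (0.229 − 3.802e-03) = 6.42e-05.

K_a = 6.42e-05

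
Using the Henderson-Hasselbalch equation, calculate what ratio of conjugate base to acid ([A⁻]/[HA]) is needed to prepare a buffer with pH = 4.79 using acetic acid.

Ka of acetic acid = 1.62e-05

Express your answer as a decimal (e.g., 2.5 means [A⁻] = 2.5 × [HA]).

pKa = -log(1.62e-05) = 4.7905. pH = pKa + log([A⁻]/[HA]), so log([A⁻]/[HA]) = pH − pKa = 4.79 − 4.7905 = -0.0005. [A⁻]/[HA] = 10^(-0.0005) = 0.999

[A⁻]/[HA] = 0.999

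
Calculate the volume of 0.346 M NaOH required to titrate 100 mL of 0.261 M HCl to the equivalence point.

At equivalence: moles acid = moles base. moles HCl = 0.261 × 100/1000 = 0.0261 mol. V_base = moles / 0.346 × 1000 = 75.4 mL.

V_{base} = 75.4 mL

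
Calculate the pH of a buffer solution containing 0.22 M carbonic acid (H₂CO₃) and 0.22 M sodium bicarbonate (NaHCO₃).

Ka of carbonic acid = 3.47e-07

pKa = -log(3.47e-07) = 6.46. pH = pKa + log([A⁻]/[HA]) = 6.46 + log(0.22/0.22)

pH = 6.46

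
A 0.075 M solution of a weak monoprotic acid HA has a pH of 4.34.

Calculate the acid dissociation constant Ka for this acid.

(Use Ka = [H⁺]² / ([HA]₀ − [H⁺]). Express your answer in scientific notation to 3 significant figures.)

[H⁺] = 10^(−pH) = 10^(−4.34) = 4.571e-05 M. For HA ⇌ H⁺ + A⁻, Ka = [H⁺][A⁻]/[HA] = [H⁺]² / ([HA]₀ − [H⁺]) = (4.571e-05)² / (0.075 − 4.571e-05) = 2.79e-08.

K_a = 2.79e-08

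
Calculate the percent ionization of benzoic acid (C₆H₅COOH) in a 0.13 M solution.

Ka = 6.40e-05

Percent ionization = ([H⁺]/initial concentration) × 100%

Using Ka equilibrium: x² + Ka×x - Ka×C = 0. Solving: [H⁺] = 2.8526e-03. Percent = (2.8526e-03/0.13) × 100

Percent ionization = 2.19%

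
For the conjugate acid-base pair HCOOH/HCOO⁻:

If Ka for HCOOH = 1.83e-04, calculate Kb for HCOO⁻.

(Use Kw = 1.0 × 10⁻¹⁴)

For a conjugate pair Ka × Kb = Kw, so Kb = Kw/Ka = 1.0 × 10⁻¹⁴ / 1.83e-04 = 5.46e-11.

K_b = 5.46e-11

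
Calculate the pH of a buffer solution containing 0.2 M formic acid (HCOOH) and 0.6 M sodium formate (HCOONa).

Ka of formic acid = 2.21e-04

pKa = -log(2.21e-04) = 3.66. pH = pKa + log([A⁻]/[HA]) = 3.66 + log(0.6/0.2)

pH = 4.13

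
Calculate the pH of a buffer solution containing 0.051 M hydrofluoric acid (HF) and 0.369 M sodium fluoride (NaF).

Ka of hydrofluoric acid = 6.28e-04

pKa = -log(6.28e-04) = 3.20. pH = pKa + log([A⁻]/[HA]) = 3.20 + log(0.369/0.051)

pH = 4.06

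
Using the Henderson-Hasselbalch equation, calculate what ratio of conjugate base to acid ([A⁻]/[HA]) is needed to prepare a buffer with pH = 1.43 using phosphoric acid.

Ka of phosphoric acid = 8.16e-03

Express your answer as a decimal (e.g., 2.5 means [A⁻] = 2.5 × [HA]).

pKa = -log(8.16e-03) = 2.0883. pH = pKa + log([A⁻]/[HA]), so log([A⁻]/[HA]) = pH − pKa = 1.43 − 2.0883 = -0.6583. [A⁻]/[HA] = 10^(-0.6583) = 0.220

[A⁻]/[HA] = 0.220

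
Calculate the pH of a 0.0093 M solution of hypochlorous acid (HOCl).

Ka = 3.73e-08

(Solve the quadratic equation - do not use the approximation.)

x² + Ka×x - Ka×C = 0. Using quadratic formula: [H⁺] = 1.8606e-05

pH = 4.73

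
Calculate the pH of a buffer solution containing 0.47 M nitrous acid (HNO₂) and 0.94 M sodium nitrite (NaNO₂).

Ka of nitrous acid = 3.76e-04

pKa = -log(3.76e-04) = 3.42. pH = pKa + log([A⁻]/[HA]) = 3.42 + log(0.94/0.47)

pH = 3.73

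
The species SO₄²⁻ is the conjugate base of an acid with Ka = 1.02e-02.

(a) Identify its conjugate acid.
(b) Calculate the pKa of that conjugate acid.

(a) The conjugate acid is formed by adding one H⁺ to SO₄²⁻, giving HSO₄⁻. (b) pKa = -log(Ka) = -log(1.02e-02) = 1.99.

Conjugate acid: HSO₄⁻; pK_a = 1.99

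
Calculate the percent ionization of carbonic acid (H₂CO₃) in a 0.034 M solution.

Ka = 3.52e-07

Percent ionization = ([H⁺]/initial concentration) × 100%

Using Ka equilibrium: x² + Ka×x - Ka×C = 0. Solving: [H⁺] = 1.0922e-04. Percent = (1.0922e-04/0.034) × 100

Percent ionization = 0.321%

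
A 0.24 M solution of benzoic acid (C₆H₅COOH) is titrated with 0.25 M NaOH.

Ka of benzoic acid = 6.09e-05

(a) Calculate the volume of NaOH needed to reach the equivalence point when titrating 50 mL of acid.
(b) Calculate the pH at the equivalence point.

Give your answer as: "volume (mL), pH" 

moles acid = 0.24 × 50/1000 = 0.012 mol; V_base = moles/0.25 × 1000 = 48.0 mL. At equivalence only the conjugate base is present: [A⁻] = 0.012/0.098 = 1.2245e-01 M. Kb = Kw/Ka = 1.64e-10; [OH⁻] = √(Kb × [A⁻]) = 4.4840e-06; pOH = 5.35; pH = 14 - pOH = 8.65.

V = 48.0 mL, pH = 8.65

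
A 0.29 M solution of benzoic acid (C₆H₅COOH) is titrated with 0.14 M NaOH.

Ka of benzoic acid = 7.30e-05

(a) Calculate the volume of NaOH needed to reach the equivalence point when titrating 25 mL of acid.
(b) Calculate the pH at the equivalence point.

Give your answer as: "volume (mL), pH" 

moles acid = 0.29 × 25/1000 = 0.00725 mol; V_base = moles/0.14 × 1000 = 51.8 mL. At equivalence only the conjugate base is present: [A⁻] = 0.00725/0.077 = 9.4419e-02 M. Kb = Kw/Ka = 1.37e-10; [OH⁻] = √(Kb × [A⁻]) = 3.5964e-06; pOH = 5.44; pH = 14 - pOH = 8.56.

V = 51.8 mL, pH = 8.56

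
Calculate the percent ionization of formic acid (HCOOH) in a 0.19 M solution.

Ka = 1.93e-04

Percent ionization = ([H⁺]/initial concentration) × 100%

Using Ka equilibrium: x² + Ka×x - Ka×C = 0. Solving: [H⁺] = 5.9598e-03. Percent = (5.9598e-03/0.19) × 100

Percent ionization = 3.14%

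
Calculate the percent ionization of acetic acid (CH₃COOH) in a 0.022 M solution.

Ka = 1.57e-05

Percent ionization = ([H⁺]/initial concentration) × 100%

Using Ka equilibrium: x² + Ka×x - Ka×C = 0. Solving: [H⁺] = 5.7991e-04. Percent = (5.7991e-04/0.022) × 100

Percent ionization = 2.64%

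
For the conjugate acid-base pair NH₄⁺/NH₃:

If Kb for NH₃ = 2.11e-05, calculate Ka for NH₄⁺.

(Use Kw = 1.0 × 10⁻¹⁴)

For a conjugate pair Ka × Kb = Kw, so Ka = Kw/Kb = 1.0 × 10⁻¹⁴ / 2.11e-05 = 4.74e-10.

K_a = 4.74e-10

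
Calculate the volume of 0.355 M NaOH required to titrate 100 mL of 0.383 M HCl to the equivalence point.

At equivalence: moles acid = moles base. moles HCl = 0.383 × 100/1000 = 0.0383 mol. V_base = moles / 0.355 × 1000 = 107.9 mL.

V_{base} = 107.9 mL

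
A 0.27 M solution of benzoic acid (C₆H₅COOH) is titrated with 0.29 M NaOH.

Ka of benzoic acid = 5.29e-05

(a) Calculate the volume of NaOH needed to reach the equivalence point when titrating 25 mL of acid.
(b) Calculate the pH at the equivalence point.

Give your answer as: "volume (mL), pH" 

moles acid = 0.27 × 25/1000 = 0.00675 mol; V_base = moles/0.29 × 1000 = 23.3 mL. At equivalence only the conjugate base is present: [A⁻] = 0.00675/0.048 = 1.3982e-01 M. Kb = Kw/Ka = 1.89e-10; [OH⁻] = √(Kb × [A⁻]) = 5.1411e-06; pOH = 5.29; pH = 14 - pOH = 8.71.

V = 23.3 mL, pH = 8.71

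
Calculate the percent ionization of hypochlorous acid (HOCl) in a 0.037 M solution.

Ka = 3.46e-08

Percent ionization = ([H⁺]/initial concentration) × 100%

Using Ka equilibrium: x² + Ka×x - Ka×C = 0. Solving: [H⁺] = 3.5763e-05. Percent = (3.5763e-05/0.037) × 100

Percent ionization = 0.0967%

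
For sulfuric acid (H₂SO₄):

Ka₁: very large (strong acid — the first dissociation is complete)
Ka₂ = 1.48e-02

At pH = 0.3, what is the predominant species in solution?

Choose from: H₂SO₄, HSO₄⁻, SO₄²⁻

The first dissociation is complete, so H₂SO₄ itself is never the predominant species in water; pKa₂ = -log(1.48e-02) = 1.83. For a polyprotic acid the predominant species crosses at each pKa: below pKa_n the protonated form dominates, above it the deprotonated form does. At pH = 0.3, the predominant species is HSO₄⁻.

HSO₄⁻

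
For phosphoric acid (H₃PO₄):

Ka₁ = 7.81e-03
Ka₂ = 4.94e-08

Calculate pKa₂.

pKa₂ = -log(Ka₂) = -log(4.94e-08) = 7.31.

pK_{a2} = 7.31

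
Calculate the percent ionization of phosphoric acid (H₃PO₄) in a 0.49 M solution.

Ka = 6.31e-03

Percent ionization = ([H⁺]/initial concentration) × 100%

Using Ka equilibrium: x² + Ka×x - Ka×C = 0. Solving: [H⁺] = 5.2539e-02. Percent = (5.2539e-02/0.49) × 100

Percent ionization = 10.7%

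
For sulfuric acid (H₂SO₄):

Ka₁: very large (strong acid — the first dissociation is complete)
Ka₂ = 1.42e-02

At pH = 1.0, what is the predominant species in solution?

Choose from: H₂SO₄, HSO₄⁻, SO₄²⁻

The first dissociation is complete, so H₂SO₄ itself is never the predominant species in water; pKa₂ = -log(1.42e-02) = 1.85. For a polyprotic acid the predominant species crosses at each pKa: below pKa_n the protonated form dominates, above it the deprotonated form does. At pH = 1.0, the predominant species is HSO₄⁻.

HSO₄⁻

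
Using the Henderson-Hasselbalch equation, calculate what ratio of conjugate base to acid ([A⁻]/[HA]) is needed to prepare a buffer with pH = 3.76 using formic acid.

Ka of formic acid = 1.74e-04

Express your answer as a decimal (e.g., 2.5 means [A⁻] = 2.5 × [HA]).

pKa = -log(1.74e-04) = 3.7595. pH = pKa + log([A⁻]/[HA]), so log([A⁻]/[HA]) = pH − pKa = 3.76 − 3.7595 = 0.0005. [A⁻]/[HA] = 10^(0.0005) = 1.00

[A⁻]/[HA] = 1.00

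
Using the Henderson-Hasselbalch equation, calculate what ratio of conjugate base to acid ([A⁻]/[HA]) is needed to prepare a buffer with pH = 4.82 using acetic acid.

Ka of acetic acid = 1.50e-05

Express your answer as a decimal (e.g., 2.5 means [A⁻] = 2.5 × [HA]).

pKa = -log(1.50e-05) = 4.8239. pH = pKa + log([A⁻]/[HA]), so log([A⁻]/[HA]) = pH − pKa = 4.82 − 4.8239 = -0.0039. [A⁻]/[HA] = 10^(-0.0039) = 0.991

[A⁻]/[HA] = 0.991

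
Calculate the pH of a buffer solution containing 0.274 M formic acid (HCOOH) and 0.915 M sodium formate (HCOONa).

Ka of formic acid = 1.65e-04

pKa = -log(1.65e-04) = 3.78. pH = pKa + log([A⁻]/[HA]) = 3.78 + log(0.915/0.274)

pH = 4.31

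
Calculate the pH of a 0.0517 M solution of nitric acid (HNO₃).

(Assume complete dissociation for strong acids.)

[H⁺] = 0.0517 M for strong acid. pH = -log[H⁺] = -log(0.0517)

pH = 1.29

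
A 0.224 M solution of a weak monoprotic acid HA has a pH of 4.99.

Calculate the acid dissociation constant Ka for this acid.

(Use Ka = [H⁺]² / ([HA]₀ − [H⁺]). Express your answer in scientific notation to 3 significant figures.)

[H⁺] = 10^(−pH) = 10^(−4.99) = 1.023e-05 M. For HA ⇌ H⁺ + A⁻, Ka = [H⁺][A⁻]/[HA] = [H⁺]² / ([HA]₀ − [H⁺]) = (1.023e-05)² / (0.224 − 1.023e-05) = 4.67e-10.

K_a = 4.67e-10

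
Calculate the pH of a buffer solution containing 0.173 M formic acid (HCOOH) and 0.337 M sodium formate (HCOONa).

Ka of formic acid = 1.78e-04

pKa = -log(1.78e-04) = 3.75. pH = pKa + log([A⁻]/[HA]) = 3.75 + log(0.337/0.173)

pH = 4.04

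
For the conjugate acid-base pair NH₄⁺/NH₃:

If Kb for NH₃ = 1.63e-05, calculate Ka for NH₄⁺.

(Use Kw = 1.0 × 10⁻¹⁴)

For a conjugate pair Ka × Kb = Kw, so Ka = Kw/Kb = 1.0 × 10⁻¹⁴ / 1.63e-05 = 6.13e-10.

K_a = 6.13e-10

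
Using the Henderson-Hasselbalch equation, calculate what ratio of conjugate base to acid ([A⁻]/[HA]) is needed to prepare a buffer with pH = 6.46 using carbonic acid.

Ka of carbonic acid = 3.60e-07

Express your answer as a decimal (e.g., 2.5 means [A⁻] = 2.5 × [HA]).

pKa = -log(3.60e-07) = 6.4437. pH = pKa + log([A⁻]/[HA]), so log([A⁻]/[HA]) = pH − pKa = 6.46 − 6.4437 = 0.0163. [A⁻]/[HA] = 10^(0.0163) = 1.04

[A⁻]/[HA] = 1.04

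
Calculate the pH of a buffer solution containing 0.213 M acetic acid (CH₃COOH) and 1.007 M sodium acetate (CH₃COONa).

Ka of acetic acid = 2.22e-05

pKa = -log(2.22e-05) = 4.65. pH = pKa + log([A⁻]/[HA]) = 4.65 + log(1.007/0.213)

pH = 5.33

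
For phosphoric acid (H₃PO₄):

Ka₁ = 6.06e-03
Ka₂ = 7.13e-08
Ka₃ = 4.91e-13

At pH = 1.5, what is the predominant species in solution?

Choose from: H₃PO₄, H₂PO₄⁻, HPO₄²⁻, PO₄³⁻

pKa₁ = 2.22, pKa₂ = 7.15, pKa₃ = 12.31. For a polyprotic acid the predominant species crosses at each pKa: below pKa_n the protonated form dominates, above it the deprotonated form does. At pH = 1.5, the predominant species is H₃PO₄.

H₃PO₄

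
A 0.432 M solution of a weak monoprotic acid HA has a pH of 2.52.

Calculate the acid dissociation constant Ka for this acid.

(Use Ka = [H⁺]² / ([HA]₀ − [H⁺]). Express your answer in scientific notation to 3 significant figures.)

[H⁺] = 10^(−pH) = 10^(−2.52) = 3.020e-03 M. For HA ⇌ H⁺ + A⁻, Ka = [H⁺][A⁻]/[HA] = [H⁺]² / ([HA]₀ − [H⁺]) = (3.020e-03)² / (0.432 − 3.020e-03) = 2.13e-05.

K_a = 2.13e-05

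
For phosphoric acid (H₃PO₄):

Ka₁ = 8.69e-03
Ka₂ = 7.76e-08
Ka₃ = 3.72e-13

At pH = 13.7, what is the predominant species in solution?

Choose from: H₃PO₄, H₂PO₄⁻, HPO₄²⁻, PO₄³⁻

pKa₁ = 2.06, pKa₂ = 7.11, pKa₃ = 12.43. For a polyprotic acid the predominant species crosses at each pKa: below pKa_n the protonated form dominates, above it the deprotonated form does. At pH = 13.7, the predominant species is PO₄³⁻.

PO₄³⁻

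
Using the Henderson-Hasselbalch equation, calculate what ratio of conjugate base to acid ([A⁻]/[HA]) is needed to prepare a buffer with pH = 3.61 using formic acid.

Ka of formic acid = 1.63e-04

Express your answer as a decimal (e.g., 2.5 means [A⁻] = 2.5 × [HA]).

pKa = -log(1.63e-04) = 3.7878. pH = pKa + log([A⁻]/[HA]), so log([A⁻]/[HA]) = pH − pKa = 3.61 − 3.7878 = -0.1778. [A⁻]/[HA] = 10^(-0.1778) = 0.664

[A⁻]/[HA] = 0.664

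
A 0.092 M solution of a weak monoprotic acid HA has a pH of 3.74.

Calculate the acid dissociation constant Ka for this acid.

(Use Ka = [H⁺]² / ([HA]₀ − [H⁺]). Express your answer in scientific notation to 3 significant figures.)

[H⁺] = 10^(−pH) = 10^(−3.74) = 1.820e-04 M. For HA ⇌ H⁺ + A⁻, Ka = [H⁺][A⁻]/[HA] = [H⁺]² / ([HA]₀ − [H⁺]) = (1.820e-04)² / (0.092 − 1.820e-04) = 3.61e-07.

K_a = 3.61e-07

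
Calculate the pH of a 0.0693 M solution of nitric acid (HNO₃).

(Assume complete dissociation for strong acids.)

[H⁺] = 0.0693 M for strong acid. pH = -log[H⁺] = -log(0.0693)

pH = 1.16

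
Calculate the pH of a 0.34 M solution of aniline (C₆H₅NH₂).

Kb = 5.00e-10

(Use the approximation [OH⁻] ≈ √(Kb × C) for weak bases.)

[OH⁻] = √(Kb × C) = √(5.00e-10 × 0.34) = 1.3038e-05. pOH = 4.88, pH = 14 - pOH

pH = 9.12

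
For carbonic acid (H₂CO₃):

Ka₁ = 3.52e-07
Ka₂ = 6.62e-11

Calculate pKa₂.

pKa₂ = -log(Ka₂) = -log(6.62e-11) = 10.18.

pK_{a2} = 10.18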